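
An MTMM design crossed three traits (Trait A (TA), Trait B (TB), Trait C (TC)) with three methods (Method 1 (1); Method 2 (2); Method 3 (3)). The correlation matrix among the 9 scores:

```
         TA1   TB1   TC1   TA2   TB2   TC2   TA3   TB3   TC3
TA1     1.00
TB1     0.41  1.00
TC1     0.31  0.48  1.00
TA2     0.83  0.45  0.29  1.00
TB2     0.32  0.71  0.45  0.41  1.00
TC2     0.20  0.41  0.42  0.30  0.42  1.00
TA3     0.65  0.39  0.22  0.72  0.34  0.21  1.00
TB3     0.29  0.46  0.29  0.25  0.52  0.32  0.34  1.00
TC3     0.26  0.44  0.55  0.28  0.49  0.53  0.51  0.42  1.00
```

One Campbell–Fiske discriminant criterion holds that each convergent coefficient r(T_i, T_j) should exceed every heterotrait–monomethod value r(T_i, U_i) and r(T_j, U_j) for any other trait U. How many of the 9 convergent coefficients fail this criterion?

2

Each convergent coefficient versus the relevant comparison correlations:
TA (methods 1·2): 0.83 vs {0.41, 0.41, 0.31, 0.30} → pass.
TA (methods 1·3): 0.65 vs {0.41, 0.34, 0.31, 0.51} → pass.
TA (methods 2·3): 0.72 vs {0.41, 0.34, 0.30, 0.51} → pass.
TB (methods 1·2): 0.71 vs {0.41, 0.41, 0.48, 0.42} → pass.
TB (methods 1·3): 0.46 vs {0.41, 0.34, 0.48, 0.42} → fail.
TB (methods 2·3): 0.52 vs {0.41, 0.34, 0.42, 0.42} → pass.
TC (methods 1·2): 0.42 vs {0.31, 0.30, 0.48, 0.42} → fail.
TC (methods 1·3): 0.55 vs {0.31, 0.51, 0.48, 0.42} → pass.
TC (methods 2·3): 0.53 vs {0.30, 0.51, 0.42, 0.42} → pass.
2 of 9 fail.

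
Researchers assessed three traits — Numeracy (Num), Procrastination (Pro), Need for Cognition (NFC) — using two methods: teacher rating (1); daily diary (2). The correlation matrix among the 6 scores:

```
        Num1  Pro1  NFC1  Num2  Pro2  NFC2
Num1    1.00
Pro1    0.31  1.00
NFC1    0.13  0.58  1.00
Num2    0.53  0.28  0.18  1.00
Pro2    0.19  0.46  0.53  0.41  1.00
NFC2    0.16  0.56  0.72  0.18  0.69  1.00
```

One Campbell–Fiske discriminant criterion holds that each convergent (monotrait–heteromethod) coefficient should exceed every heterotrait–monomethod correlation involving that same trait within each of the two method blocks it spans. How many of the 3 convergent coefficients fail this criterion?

1

Each convergent coefficient versus the relevant comparison correlations:
Num (methods 1·2): 0.53 vs {0.31, 0.41, 0.13, 0.18} → pass.
Pro (methods 1·2): 0.46 vs {0.31, 0.41, 0.58, 0.69} → fail.
NFC (methods 1·2): 0.72 vs {0.13, 0.18, 0.58, 0.69} → pass.
1 of 3 fail.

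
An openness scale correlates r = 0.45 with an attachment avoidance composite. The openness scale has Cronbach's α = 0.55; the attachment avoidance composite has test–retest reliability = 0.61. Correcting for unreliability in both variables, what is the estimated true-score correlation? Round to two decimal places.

0.78

r_true = r_obs / √(r_xx · r_yy) = 0.45 / √(0.55 × 0.61) = 0.45 / √0.3355 = 0.45 / 0.5792 ≈ 0.78.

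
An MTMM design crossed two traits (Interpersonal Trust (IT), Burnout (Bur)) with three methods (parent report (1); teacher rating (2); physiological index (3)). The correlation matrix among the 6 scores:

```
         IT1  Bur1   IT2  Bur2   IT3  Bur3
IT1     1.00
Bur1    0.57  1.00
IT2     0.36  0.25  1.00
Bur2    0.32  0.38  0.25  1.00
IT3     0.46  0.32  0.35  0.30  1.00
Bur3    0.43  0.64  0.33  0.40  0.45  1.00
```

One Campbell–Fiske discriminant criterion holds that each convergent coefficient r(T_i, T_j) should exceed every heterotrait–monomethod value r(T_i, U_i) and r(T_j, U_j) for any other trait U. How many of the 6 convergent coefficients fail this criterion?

Checking each validity diagonal entry against its comparison values:
IT (methods 1·2): 0.36 vs {0.57, 0.25} → fail.
IT (methods 1·3): 0.46 vs {0.57, 0.45} → fail.
IT (methods 2·3): 0.35 vs {0.25, 0.45} → fail.
Bur (methods 1·2): 0.38 vs {0.57, 0.25} → fail.
Bur (methods 1·3): 0.64 vs {0.57, 0.45} → pass.
Bur (methods 2·3): 0.40 vs {0.25, 0.45} → fail.
5 of 6 fail.

5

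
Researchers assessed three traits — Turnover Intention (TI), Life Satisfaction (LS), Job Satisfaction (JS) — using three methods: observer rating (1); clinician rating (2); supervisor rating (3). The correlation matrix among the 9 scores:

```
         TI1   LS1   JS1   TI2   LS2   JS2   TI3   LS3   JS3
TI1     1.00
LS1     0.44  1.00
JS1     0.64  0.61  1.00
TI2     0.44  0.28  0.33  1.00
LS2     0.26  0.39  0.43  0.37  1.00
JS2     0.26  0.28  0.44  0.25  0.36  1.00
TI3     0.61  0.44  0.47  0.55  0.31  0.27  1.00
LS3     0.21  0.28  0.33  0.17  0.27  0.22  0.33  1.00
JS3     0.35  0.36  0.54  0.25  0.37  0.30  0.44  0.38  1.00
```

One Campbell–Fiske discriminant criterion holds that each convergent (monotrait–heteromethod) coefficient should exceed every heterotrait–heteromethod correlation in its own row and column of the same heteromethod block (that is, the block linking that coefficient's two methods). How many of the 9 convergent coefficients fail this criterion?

Convergent coefficients and their comparison sets:
TI (methods 1·2): 0.44 vs {0.26, 0.28, 0.26, 0.33} → pass.
TI (methods 1·3): 0.61 vs {0.21, 0.44, 0.35, 0.47} → pass.
TI (methods 2·3): 0.55 vs {0.17, 0.31, 0.25, 0.27} → pass.
LS (methods 1·2): 0.39 vs {0.28, 0.26, 0.28, 0.43} → fail.
LS (methods 1·3): 0.28 vs {0.44, 0.21, 0.36, 0.33} → fail.
LS (methods 2·3): 0.27 vs {0.31, 0.17, 0.37, 0.22} → fail.
JS (methods 1·2): 0.44 vs {0.33, 0.26, 0.43, 0.28} → pass.
JS (methods 1·3): 0.54 vs {0.47, 0.35, 0.33, 0.36} → pass.
JS (methods 2·3): 0.30 vs {0.27, 0.25, 0.22, 0.37} → fail.
4 of 9 fail.

4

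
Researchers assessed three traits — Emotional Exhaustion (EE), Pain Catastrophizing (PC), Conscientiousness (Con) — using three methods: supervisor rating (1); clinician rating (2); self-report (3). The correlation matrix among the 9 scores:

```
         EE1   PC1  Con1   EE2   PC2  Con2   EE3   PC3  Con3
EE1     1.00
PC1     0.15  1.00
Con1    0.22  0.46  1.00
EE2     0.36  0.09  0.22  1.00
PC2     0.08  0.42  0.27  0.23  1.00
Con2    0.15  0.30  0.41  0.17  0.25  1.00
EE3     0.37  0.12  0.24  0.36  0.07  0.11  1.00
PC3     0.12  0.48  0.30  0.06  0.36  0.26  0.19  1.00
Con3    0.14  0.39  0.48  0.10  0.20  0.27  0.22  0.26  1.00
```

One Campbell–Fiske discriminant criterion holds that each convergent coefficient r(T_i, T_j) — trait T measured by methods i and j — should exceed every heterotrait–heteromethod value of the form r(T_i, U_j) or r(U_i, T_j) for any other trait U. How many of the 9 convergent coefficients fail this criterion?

Checking each validity diagonal entry against its comparison values:
EE (methods 1·2): 0.36 vs {0.08, 0.09, 0.15, 0.22} → pass.
EE (methods 1·3): 0.37 vs {0.12, 0.12, 0.14, 0.24} → pass.
EE (methods 2·3): 0.36 vs {0.06, 0.07, 0.10, 0.11} → pass.
PC (methods 1·2): 0.42 vs {0.09, 0.08, 0.30, 0.27} → pass.
PC (methods 1·3): 0.48 vs {0.12, 0.12, 0.39, 0.30} → pass.
PC (methods 2·3): 0.36 vs {0.07, 0.06, 0.20, 0.26} → pass.
Con (methods 1·2): 0.41 vs {0.22, 0.15, 0.27, 0.30} → pass.
Con (methods 1·3): 0.48 vs {0.24, 0.14, 0.30, 0.39} → pass.
Con (methods 2·3): 0.27 vs {0.11, 0.10, 0.26, 0.20} → pass.
0 of 9 fail.

0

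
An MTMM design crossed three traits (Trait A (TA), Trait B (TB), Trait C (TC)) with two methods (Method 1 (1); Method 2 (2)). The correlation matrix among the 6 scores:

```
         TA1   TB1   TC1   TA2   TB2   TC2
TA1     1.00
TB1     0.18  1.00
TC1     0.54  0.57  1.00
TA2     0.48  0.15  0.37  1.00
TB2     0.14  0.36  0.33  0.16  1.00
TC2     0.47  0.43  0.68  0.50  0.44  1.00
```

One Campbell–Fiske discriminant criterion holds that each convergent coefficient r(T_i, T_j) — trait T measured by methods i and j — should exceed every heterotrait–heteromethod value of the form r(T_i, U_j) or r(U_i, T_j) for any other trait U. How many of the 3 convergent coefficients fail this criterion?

1

Each convergent coefficient versus the relevant comparison correlations:
TA (methods 1·2): 0.48 vs {0.14, 0.15, 0.47, 0.37} → pass.
TB (methods 1·2): 0.36 vs {0.15, 0.14, 0.43, 0.33} → fail.
TC (methods 1·2): 0.68 vs {0.37, 0.47, 0.33, 0.43} → pass.
1 of 3 fail.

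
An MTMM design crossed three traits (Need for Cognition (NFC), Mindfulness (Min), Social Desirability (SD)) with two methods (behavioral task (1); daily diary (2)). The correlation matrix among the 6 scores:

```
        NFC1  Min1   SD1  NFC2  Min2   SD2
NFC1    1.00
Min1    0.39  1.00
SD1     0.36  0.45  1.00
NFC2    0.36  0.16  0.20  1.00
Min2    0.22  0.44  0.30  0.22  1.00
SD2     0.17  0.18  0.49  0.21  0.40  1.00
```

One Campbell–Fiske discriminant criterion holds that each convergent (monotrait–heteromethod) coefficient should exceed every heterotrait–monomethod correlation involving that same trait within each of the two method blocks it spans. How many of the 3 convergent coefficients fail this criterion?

2

Each convergent coefficient versus the relevant comparison correlations:
NFC (methods 1·2): 0.36 vs {0.39, 0.22, 0.36, 0.21} → fail.
Min (methods 1·2): 0.44 vs {0.39, 0.22, 0.45, 0.40} → fail.
SD (methods 1·2): 0.49 vs {0.36, 0.21, 0.45, 0.40} → pass.
2 of 3 fail.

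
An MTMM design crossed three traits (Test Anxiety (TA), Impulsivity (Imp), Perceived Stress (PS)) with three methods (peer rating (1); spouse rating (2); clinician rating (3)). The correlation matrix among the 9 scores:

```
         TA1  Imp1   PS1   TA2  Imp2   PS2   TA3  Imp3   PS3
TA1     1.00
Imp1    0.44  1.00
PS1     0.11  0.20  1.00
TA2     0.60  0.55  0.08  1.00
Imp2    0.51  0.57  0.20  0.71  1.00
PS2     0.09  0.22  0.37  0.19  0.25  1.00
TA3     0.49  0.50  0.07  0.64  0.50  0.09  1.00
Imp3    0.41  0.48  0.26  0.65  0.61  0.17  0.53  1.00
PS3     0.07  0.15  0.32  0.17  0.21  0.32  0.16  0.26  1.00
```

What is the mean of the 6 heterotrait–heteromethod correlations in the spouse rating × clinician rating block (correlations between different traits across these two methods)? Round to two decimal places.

0.30

HTHM values (method 2 × method 3): 0.65, 0.17, 0.50, 0.21, 0.09, 0.17; mean = 1.79/6 = 0.30.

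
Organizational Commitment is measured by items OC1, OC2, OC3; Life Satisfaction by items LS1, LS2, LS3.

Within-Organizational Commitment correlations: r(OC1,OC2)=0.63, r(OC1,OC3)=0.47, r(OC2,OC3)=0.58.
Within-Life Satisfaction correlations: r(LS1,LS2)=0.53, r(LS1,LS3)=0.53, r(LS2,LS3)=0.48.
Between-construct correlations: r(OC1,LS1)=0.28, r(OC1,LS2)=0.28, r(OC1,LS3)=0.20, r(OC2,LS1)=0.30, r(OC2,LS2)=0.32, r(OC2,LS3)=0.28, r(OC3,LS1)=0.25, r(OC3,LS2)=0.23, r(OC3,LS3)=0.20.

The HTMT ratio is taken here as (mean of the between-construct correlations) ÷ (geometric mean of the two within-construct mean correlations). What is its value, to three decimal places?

0.485

Mean between = 2.34/9 = 0.2600.
Mean within-OC = 1.68/3 = 0.5600; mean within-LS = 1.54/3 = 0.5133.
Geometric mean = √(0.5600 × 0.5133) = 0.5361.
HTMT = 0.2600 / 0.5361 = 0.485.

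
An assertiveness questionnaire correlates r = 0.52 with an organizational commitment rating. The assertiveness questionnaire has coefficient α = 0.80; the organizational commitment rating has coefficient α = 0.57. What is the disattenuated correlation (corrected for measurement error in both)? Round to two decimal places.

r_true = r_obs / √(r_xx · r_yy) = 0.52 / √(0.80 × 0.57) = 0.52 / √0.4560 = 0.52 / 0.6753 ≈ 0.77.

0.77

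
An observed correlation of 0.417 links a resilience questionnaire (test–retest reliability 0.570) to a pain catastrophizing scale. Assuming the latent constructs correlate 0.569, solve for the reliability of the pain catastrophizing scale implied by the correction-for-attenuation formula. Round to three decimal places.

0.942

r_true = r_obs / √(r_xx · r_yy) ⇒ 0.569 = 0.417 / √(0.570 · r_yy).
√(0.570 · r_yy) = 0.417 / 0.569 = 0.7329; 0.570 · r_yy = 0.5371; r_yy = 0.5371 / 0.570 ≈ 0.942.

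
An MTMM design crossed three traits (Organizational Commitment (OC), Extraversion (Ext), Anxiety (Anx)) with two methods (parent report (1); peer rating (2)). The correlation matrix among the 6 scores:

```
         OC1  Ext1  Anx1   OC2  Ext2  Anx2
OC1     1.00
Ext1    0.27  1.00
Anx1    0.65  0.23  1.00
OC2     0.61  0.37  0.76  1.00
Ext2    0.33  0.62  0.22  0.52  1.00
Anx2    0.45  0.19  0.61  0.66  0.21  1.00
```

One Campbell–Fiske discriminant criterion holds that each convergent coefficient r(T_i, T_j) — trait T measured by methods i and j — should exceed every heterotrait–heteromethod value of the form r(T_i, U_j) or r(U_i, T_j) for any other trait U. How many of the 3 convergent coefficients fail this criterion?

2

Convergent coefficients and their comparison sets:
OC (methods 1·2): 0.61 vs {0.33, 0.37, 0.45, 0.76} → fail.
Ext (methods 1·2): 0.62 vs {0.37, 0.33, 0.19, 0.22} → pass.
Anx (methods 1·2): 0.61 vs {0.76, 0.45, 0.22, 0.19} → fail.
2 of 3 fail.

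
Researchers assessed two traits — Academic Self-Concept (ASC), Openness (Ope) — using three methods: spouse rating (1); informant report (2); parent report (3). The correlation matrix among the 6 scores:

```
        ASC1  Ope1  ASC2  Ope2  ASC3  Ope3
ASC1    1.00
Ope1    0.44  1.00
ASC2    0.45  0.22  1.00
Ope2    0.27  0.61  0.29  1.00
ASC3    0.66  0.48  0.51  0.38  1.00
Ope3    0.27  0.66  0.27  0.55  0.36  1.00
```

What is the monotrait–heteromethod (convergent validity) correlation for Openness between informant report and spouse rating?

0.61

Same trait (Ope), different methods: r(Ope2, Ope1) = 0.61.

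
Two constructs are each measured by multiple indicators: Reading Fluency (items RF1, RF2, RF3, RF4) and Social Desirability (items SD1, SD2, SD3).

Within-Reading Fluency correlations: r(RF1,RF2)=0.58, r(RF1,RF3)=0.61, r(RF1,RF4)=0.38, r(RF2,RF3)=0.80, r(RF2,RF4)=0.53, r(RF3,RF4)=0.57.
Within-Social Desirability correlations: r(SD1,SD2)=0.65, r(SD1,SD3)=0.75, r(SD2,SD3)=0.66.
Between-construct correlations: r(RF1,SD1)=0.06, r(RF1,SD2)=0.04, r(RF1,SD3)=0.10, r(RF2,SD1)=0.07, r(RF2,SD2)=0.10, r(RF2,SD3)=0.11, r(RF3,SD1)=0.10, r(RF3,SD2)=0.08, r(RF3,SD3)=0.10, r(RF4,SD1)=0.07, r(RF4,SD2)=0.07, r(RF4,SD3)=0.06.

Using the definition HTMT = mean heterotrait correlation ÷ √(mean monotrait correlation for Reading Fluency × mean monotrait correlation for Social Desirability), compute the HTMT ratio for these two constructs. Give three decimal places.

0.127

Between-construct mean = 0.96/12 = 0.0800.
Mean within-RF = 3.47/6 = 0.5783; mean within-SD = 2.06/3 = 0.6867.
Geometric mean = √(0.5783 × 0.6867) = 0.6302.
HTMT = 0.0800 / 0.6302 = 0.127.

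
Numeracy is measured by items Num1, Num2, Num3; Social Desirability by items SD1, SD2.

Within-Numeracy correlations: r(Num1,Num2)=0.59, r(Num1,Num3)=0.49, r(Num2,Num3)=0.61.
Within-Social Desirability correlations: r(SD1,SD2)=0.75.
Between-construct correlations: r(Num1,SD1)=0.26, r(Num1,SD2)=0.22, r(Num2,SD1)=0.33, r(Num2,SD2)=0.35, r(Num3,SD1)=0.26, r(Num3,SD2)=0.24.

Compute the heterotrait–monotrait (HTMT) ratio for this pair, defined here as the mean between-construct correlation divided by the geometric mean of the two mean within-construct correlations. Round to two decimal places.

0.43

Between-construct mean = 1.66/6 = 0.2767.
Mean within-Num = 1.69/3 = 0.5633; mean within-SD = 0.75/1 = 0.7500.
Geometric mean = √(0.5633 × 0.7500) = 0.6500.
HTMT = 0.2767 / 0.6500 = 0.43.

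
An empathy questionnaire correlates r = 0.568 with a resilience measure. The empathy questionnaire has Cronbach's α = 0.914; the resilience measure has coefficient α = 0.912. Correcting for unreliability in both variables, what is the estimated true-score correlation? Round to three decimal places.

0.622

r_true = r_obs / √(r_xx · r_yy) = 0.568 / √(0.914 × 0.912) = 0.568 / √0.833568 = 0.568 / 0.9130 ≈ 0.622.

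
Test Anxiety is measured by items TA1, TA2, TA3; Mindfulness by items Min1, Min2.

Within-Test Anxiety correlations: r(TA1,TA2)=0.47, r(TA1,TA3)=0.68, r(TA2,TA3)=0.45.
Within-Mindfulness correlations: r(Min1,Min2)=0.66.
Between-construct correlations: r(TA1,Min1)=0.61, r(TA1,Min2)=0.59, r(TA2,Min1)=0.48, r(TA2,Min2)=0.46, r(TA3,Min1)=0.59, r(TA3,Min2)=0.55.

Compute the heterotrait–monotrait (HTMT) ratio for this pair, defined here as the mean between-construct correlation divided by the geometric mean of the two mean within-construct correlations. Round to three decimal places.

0.921

Mean between = 3.28/6 = 0.5467.
Mean within-TA = 1.60/3 = 0.5333; mean within-Min = 0.66/1 = 0.6600.
Geometric mean = √(0.5333 × 0.6600) = 0.5933.
HTMT = 0.5467 / 0.5933 = 0.921.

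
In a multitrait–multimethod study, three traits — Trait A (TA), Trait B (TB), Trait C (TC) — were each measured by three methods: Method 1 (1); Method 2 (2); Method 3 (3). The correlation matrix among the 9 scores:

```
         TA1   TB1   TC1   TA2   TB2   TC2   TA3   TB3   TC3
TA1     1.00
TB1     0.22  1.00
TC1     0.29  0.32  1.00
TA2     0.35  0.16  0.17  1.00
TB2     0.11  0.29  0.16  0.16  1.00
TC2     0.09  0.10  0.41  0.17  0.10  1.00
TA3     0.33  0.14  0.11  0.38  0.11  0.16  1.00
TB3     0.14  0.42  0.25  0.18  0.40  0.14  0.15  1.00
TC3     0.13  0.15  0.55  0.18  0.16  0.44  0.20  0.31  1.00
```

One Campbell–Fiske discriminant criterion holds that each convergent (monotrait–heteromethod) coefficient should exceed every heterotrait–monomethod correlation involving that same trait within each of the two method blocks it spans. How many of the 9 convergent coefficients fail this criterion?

1

Each convergent coefficient versus the relevant comparison correlations:
TA (methods 1·2): 0.35 vs {0.22, 0.16, 0.29, 0.17} → pass.
TA (methods 1·3): 0.33 vs {0.22, 0.15, 0.29, 0.20} → pass.
TA (methods 2·3): 0.38 vs {0.16, 0.15, 0.17, 0.20} → pass.
TB (methods 1·2): 0.29 vs {0.22, 0.16, 0.32, 0.10} → fail.
TB (methods 1·3): 0.42 vs {0.22, 0.15, 0.32, 0.31} → pass.
TB (methods 2·3): 0.40 vs {0.16, 0.15, 0.10, 0.31} → pass.
TC (methods 1·2): 0.41 vs {0.29, 0.17, 0.32, 0.10} → pass.
TC (methods 1·3): 0.55 vs {0.29, 0.20, 0.32, 0.31} → pass.
TC (methods 2·3): 0.44 vs {0.17, 0.20, 0.10, 0.31} → pass.
1 of 9 fail.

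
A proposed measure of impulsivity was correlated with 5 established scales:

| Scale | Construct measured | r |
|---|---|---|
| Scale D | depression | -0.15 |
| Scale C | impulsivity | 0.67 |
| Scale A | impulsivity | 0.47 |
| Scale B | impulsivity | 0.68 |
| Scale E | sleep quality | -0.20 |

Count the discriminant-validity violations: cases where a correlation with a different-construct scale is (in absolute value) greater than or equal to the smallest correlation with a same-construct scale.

0

Convergent (same construct = impulsivity): Scale C, Scale A, Scale B.
Smallest convergent = 0.47. Discriminant |r|: 0.15, 0.20; count ≥ 0.47 → 0.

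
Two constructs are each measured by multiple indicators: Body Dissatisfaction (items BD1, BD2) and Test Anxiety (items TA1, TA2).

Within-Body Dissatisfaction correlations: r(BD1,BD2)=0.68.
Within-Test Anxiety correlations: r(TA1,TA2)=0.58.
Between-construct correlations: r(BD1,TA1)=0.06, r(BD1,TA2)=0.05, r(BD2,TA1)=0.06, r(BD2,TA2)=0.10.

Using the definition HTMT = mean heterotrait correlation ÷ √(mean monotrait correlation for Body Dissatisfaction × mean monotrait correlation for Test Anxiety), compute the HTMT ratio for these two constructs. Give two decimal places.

Mean heterotrait r = 0.27/4 = 0.0675.
Mean within-BD = 0.68/1 = 0.6800; mean within-TA = 0.58/1 = 0.5800.
Geometric mean = √(0.6800 × 0.5800) = 0.6280.
HTMT = 0.0675 / 0.6280 = 0.11.

0.11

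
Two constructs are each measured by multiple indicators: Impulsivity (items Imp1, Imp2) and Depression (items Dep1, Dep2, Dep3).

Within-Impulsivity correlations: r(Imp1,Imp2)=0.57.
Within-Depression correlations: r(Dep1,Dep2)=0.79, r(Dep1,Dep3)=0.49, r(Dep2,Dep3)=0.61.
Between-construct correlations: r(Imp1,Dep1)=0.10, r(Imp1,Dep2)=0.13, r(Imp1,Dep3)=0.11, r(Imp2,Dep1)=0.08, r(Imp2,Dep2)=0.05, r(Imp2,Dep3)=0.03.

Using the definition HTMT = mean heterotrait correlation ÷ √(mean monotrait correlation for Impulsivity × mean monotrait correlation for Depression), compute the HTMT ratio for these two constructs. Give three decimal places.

0.139

Mean between = 0.50/6 = 0.0833.
Mean within-Imp = 0.57/1 = 0.5700; mean within-Dep = 1.89/3 = 0.6300.
Geometric mean = √(0.5700 × 0.6300) = 0.5992.
HTMT = 0.0833 / 0.5992 = 0.139.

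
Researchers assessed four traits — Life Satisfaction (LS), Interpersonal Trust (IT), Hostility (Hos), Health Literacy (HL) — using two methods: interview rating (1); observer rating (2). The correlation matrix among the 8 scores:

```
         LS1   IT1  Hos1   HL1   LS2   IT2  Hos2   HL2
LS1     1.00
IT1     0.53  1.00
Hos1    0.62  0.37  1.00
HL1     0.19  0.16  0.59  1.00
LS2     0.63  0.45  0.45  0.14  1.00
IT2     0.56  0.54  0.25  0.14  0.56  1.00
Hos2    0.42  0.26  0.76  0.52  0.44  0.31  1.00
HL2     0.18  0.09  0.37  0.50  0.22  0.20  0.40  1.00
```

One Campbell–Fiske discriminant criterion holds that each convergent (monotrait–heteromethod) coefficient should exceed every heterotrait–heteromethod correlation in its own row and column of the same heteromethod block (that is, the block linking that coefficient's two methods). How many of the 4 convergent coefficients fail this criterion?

Checking each validity diagonal entry against its comparison values:
LS (methods 1·2): 0.63 vs {0.56, 0.45, 0.42, 0.45, 0.18, 0.14} → pass.
IT (methods 1·2): 0.54 vs {0.45, 0.56, 0.26, 0.25, 0.09, 0.14} → fail.
Hos (methods 1·2): 0.76 vs {0.45, 0.42, 0.25, 0.26, 0.37, 0.52} → pass.
HL (methods 1·2): 0.50 vs {0.14, 0.18, 0.14, 0.09, 0.52, 0.37} → fail.
2 of 4 fail.

2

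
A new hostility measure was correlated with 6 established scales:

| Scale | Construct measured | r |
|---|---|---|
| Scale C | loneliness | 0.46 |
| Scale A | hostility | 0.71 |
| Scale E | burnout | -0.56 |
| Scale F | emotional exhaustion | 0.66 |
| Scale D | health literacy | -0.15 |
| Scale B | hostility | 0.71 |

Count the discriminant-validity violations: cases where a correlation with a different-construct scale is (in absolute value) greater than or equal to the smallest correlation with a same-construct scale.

Convergent (same construct = hostility): Scale A, Scale B.
Smallest convergent = 0.71. Discriminant |r|: 0.46, 0.56, 0.66, 0.15; count ≥ 0.71 → 0.

0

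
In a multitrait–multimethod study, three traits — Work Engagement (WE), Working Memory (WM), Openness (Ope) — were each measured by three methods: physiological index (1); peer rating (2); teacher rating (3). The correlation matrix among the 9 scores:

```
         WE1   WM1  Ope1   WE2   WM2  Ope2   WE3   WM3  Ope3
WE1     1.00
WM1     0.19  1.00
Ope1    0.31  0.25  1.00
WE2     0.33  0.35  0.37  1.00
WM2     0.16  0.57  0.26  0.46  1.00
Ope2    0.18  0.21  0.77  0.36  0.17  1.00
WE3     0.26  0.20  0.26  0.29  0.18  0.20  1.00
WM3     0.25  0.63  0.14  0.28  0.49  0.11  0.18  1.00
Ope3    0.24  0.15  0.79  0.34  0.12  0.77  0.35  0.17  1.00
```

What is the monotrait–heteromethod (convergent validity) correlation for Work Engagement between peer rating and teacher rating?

0.29

Same trait (WE), different methods: r(WE2, WE3) = 0.29.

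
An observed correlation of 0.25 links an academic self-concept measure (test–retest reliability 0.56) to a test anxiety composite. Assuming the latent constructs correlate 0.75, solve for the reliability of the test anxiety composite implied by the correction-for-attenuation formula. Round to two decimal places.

r_true = r_obs / √(r_xx · r_yy) ⇒ 0.75 = 0.25 / √(0.56 · r_yy).
√(0.56 · r_yy) = 0.25 / 0.75 = 0.3333; 0.56 · r_yy = 0.1111; r_yy = 0.1111 / 0.56 ≈ 0.20.

0.20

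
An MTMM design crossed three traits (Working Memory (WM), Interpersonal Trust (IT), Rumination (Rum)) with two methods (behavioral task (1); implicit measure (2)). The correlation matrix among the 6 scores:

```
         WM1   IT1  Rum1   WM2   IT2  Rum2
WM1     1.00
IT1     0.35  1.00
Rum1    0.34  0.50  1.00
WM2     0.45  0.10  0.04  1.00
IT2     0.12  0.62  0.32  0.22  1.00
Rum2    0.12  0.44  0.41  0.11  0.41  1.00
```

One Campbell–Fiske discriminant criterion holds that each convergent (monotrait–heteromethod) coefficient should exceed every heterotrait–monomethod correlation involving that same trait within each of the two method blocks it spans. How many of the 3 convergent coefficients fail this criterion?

Checking each validity diagonal entry against its comparison values:
WM (methods 1·2): 0.45 vs {0.35, 0.22, 0.34, 0.11} → pass.
IT (methods 1·2): 0.62 vs {0.35, 0.22, 0.50, 0.41} → pass.
Rum (methods 1·2): 0.41 vs {0.34, 0.11, 0.50, 0.41} → fail.
1 of 3 fail.

1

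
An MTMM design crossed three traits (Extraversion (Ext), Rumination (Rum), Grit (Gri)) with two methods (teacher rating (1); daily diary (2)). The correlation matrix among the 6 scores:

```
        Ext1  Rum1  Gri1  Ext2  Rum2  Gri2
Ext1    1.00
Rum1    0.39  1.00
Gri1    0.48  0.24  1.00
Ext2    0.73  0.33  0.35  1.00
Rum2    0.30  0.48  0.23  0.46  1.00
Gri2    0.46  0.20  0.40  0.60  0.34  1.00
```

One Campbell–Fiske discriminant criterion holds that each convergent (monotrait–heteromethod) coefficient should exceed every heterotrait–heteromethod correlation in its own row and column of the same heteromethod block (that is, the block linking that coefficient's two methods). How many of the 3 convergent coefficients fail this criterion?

Each convergent coefficient versus the relevant comparison correlations:
Ext (methods 1·2): 0.73 vs {0.30, 0.33, 0.46, 0.35} → pass.
Rum (methods 1·2): 0.48 vs {0.33, 0.30, 0.20, 0.23} → pass.
Gri (methods 1·2): 0.40 vs {0.35, 0.46, 0.23, 0.20} → fail.
1 of 3 fail.

1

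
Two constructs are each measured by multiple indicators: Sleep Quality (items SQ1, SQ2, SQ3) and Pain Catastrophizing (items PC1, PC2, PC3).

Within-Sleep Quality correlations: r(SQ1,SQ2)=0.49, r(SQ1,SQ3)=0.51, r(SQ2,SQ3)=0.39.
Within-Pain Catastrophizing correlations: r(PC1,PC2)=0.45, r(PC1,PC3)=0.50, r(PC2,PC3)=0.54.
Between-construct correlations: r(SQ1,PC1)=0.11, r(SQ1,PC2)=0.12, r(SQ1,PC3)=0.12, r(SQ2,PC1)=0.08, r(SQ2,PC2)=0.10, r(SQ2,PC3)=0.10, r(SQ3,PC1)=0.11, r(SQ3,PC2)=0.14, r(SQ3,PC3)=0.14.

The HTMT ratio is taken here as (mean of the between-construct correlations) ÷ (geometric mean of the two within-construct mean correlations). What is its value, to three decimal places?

Between-construct mean = 1.02/9 = 0.1133.
Mean within-SQ = 1.39/3 = 0.4633; mean within-PC = 1.49/3 = 0.4967.
Geometric mean = √(0.4633 × 0.4967) = 0.4797.
HTMT = 0.1133 / 0.4797 = 0.236.

0.236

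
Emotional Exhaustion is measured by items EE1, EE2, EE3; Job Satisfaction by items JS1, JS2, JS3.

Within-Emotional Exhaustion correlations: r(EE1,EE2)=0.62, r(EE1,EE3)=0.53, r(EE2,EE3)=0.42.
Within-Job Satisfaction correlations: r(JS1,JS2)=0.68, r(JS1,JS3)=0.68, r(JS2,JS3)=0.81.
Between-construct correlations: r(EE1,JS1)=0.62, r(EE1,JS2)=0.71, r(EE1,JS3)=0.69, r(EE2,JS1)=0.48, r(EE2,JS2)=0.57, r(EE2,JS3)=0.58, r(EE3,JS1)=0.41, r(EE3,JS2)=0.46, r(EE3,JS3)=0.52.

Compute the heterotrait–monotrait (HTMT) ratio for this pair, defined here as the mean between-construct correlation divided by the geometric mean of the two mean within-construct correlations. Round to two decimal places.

0.91

Mean heterotrait r = 5.04/9 = 0.5600.
Mean within-EE = 1.57/3 = 0.5233; mean within-JS = 2.17/3 = 0.7233.
Geometric mean = √(0.5233 × 0.7233) = 0.6152.
HTMT = 0.5600 / 0.6152 = 0.91.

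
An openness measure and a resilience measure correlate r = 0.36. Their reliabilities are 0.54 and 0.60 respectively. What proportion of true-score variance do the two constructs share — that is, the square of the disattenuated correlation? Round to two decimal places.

Disattenuated r = 0.36 / √(0.54 × 0.60) = 0.36 / 0.5692 = 0.6325.
Shared true-score variance = 0.6325² = 0.4001 ≈ 0.40.

0.40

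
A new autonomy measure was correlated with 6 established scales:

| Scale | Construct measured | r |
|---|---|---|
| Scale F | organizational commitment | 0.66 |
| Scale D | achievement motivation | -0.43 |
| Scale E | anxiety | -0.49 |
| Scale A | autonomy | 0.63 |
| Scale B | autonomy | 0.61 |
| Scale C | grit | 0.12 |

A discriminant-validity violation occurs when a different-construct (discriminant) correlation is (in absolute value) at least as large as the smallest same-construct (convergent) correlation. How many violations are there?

1

Convergent (same construct = autonomy): Scale A, Scale B.
Smallest convergent = 0.61. Discriminant |r|: 0.66, 0.43, 0.49, 0.12; count ≥ 0.61 → 1.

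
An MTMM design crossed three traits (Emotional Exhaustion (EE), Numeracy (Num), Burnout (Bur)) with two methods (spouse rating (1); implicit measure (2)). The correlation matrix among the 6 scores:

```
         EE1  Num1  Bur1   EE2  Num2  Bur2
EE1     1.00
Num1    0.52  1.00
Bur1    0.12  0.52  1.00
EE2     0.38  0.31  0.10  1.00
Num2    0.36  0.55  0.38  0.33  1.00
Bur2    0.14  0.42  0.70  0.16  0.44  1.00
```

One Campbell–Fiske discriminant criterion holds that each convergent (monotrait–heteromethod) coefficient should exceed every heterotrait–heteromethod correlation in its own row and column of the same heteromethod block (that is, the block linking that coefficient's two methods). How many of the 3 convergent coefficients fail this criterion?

Convergent coefficients and their comparison sets:
EE (methods 1·2): 0.38 vs {0.36, 0.31, 0.14, 0.10} → pass.
Num (methods 1·2): 0.55 vs {0.31, 0.36, 0.42, 0.38} → pass.
Bur (methods 1·2): 0.70 vs {0.10, 0.14, 0.38, 0.42} → pass.
0 of 3 fail.

0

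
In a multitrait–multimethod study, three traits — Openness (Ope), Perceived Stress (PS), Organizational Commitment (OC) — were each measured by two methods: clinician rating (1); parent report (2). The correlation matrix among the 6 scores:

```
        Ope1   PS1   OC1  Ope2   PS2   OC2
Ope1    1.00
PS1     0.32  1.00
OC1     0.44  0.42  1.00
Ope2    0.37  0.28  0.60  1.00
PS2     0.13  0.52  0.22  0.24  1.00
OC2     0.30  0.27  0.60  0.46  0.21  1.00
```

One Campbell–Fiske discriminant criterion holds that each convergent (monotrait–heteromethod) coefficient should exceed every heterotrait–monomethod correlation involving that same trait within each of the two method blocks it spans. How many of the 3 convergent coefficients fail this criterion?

Each convergent coefficient versus the relevant comparison correlations:
Ope (methods 1·2): 0.37 vs {0.32, 0.24, 0.44, 0.46} → fail.
PS (methods 1·2): 0.52 vs {0.32, 0.24, 0.42, 0.21} → pass.
OC (methods 1·2): 0.60 vs {0.44, 0.46, 0.42, 0.21} → pass.
1 of 3 fail.

1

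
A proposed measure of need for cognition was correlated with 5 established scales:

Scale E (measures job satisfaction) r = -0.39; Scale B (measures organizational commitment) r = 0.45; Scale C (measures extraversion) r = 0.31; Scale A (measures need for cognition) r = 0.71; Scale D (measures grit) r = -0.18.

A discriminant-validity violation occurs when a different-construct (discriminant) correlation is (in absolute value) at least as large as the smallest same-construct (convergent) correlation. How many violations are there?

Convergent (same construct = need for cognition): Scale A.
Smallest convergent = 0.71. Discriminant |r|: 0.39, 0.45, 0.31, 0.18; count ≥ 0.71 → 0.

0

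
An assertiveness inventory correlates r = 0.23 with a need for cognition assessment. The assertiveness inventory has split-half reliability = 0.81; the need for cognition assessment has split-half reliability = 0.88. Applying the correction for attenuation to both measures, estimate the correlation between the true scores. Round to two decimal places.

r_true = r_obs / √(r_xx · r_yy) = 0.23 / √(0.81 × 0.88) = 0.23 / √0.7128 = 0.23 / 0.8443 ≈ 0.27.

0.27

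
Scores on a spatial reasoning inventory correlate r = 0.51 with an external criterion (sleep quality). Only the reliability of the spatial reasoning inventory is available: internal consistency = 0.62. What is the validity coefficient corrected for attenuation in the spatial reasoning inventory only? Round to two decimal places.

0.65

Single correction: r_c = r_obs / √r_xx = 0.51 / √0.62 = 0.51 / 0.7874 ≈ 0.65.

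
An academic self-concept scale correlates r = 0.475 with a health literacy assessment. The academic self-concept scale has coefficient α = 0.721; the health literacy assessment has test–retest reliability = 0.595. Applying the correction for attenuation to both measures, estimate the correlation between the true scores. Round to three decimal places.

r_true = r_obs / √(r_xx · r_yy) = 0.475 / √(0.721 × 0.595) = 0.475 / √0.428995 = 0.475 / 0.6550 ≈ 0.725.

0.725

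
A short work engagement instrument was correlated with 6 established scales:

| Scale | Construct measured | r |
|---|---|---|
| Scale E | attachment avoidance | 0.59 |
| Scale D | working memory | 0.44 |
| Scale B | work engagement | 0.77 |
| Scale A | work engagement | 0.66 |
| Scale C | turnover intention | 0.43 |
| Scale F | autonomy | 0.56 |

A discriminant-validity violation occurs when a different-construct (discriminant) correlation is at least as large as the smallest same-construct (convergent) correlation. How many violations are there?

Convergent (same construct = work engagement): Scale B, Scale A.
Smallest convergent = 0.66. Discriminant values: 0.59, 0.44, 0.43, 0.56; count ≥ 0.66 → 0.

0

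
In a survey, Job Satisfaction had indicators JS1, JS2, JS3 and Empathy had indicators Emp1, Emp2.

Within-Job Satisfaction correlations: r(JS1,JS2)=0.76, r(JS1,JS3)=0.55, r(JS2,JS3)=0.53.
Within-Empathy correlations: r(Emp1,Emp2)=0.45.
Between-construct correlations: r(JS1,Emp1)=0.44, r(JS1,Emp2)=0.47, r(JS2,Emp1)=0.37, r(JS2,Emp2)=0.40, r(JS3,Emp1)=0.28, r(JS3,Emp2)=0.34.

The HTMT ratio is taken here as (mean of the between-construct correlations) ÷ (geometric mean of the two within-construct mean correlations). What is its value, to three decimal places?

0.730

Mean between = 2.30/6 = 0.3833.
Mean within-JS = 1.84/3 = 0.6133; mean within-Emp = 0.45/1 = 0.4500.
Geometric mean = √(0.6133 × 0.4500) = 0.5253.
HTMT = 0.3833 / 0.5253 = 0.730.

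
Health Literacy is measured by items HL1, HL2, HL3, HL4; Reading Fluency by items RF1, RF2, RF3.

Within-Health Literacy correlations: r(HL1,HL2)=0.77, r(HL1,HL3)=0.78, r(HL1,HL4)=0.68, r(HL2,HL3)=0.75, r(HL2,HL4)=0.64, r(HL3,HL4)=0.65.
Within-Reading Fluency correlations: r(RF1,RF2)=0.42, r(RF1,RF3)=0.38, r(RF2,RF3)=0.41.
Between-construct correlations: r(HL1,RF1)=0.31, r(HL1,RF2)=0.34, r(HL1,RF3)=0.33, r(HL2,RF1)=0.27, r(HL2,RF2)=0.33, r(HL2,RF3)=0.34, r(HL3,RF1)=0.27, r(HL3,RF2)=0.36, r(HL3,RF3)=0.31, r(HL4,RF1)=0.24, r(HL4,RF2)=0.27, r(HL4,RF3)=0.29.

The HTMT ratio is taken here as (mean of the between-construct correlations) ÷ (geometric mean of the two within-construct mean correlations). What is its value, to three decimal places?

Between-construct mean = 3.66/12 = 0.3050.
Mean within-HL = 4.27/6 = 0.7117; mean within-RF = 1.21/3 = 0.4033.
Geometric mean = √(0.7117 × 0.4033) = 0.5358.
HTMT = 0.3050 / 0.5358 = 0.569.

0.569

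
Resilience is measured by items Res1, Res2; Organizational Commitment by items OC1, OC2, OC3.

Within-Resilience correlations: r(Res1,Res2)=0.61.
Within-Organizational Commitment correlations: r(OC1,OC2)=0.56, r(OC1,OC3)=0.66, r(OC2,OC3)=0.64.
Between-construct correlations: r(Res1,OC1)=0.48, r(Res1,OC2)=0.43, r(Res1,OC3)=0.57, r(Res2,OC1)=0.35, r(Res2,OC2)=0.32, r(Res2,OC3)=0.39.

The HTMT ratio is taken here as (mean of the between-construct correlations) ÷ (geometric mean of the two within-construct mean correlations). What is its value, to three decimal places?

Between-construct mean = 2.54/6 = 0.4233.
Mean within-Res = 0.61/1 = 0.6100; mean within-OC = 1.86/3 = 0.6200.
Geometric mean = √(0.6100 × 0.6200) = 0.6150.
HTMT = 0.4233 / 0.6150 = 0.688.

0.688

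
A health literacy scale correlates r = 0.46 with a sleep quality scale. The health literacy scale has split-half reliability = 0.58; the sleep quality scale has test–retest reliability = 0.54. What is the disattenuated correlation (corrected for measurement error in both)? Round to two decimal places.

0.82

r_true = r_obs / √(r_xx · r_yy) = 0.46 / √(0.58 × 0.54) = 0.46 / √0.3132 = 0.46 / 0.5596 ≈ 0.82.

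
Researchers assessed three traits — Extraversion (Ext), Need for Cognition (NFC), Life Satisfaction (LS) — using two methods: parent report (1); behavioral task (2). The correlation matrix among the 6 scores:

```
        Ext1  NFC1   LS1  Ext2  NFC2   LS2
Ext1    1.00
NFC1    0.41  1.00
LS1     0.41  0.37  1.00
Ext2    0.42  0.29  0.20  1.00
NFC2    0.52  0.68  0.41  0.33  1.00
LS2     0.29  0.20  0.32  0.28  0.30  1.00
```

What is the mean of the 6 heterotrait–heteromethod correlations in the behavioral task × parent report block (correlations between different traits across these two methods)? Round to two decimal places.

HTHM values (method 2 × method 1): 0.29, 0.20, 0.52, 0.41, 0.29, 0.20; mean = 1.91/6 = 0.32.

0.32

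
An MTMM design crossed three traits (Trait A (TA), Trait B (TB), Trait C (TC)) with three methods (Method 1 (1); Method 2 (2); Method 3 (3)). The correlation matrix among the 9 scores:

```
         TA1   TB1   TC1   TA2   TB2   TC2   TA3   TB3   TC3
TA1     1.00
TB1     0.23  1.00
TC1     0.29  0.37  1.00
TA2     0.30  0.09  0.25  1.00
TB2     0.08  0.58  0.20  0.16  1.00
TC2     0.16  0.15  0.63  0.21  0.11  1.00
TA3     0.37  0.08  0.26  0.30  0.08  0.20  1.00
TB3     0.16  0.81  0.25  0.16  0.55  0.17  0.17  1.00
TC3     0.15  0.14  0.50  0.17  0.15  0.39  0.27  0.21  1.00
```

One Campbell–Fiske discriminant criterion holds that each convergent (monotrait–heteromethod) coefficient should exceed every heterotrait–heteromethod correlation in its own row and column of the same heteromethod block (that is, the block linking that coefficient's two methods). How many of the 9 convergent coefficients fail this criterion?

0

Each convergent coefficient versus the relevant comparison correlations:
TA (methods 1·2): 0.30 vs {0.08, 0.09, 0.16, 0.25} → pass.
TA (methods 1·3): 0.37 vs {0.16, 0.08, 0.15, 0.26} → pass.
TA (methods 2·3): 0.30 vs {0.16, 0.08, 0.17, 0.20} → pass.
TB (methods 1·2): 0.58 vs {0.09, 0.08, 0.15, 0.20} → pass.
TB (methods 1·3): 0.81 vs {0.08, 0.16, 0.14, 0.25} → pass.
TB (methods 2·3): 0.55 vs {0.08, 0.16, 0.15, 0.17} → pass.
TC (methods 1·2): 0.63 vs {0.25, 0.16, 0.20, 0.15} → pass.
TC (methods 1·3): 0.50 vs {0.26, 0.15, 0.25, 0.14} → pass.
TC (methods 2·3): 0.39 vs {0.20, 0.17, 0.17, 0.15} → pass.
0 of 9 fail.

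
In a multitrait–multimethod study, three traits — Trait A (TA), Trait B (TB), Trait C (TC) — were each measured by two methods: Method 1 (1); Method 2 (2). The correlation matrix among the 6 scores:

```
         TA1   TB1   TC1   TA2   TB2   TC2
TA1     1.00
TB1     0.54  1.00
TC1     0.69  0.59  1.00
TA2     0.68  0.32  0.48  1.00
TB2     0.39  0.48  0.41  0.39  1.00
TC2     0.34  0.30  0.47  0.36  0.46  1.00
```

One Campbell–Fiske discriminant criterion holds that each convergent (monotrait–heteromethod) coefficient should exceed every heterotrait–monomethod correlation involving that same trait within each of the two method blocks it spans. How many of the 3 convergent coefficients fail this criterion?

3

Each convergent coefficient versus the relevant comparison correlations:
TA (methods 1·2): 0.68 vs {0.54, 0.39, 0.69, 0.36} → fail.
TB (methods 1·2): 0.48 vs {0.54, 0.39, 0.59, 0.46} → fail.
TC (methods 1·2): 0.47 vs {0.69, 0.36, 0.59, 0.46} → fail.
3 of 3 fail.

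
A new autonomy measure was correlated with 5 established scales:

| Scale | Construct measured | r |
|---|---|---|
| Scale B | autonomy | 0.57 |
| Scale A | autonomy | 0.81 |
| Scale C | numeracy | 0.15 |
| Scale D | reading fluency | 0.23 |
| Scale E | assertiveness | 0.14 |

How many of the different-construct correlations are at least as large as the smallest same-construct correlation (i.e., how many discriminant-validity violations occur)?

Convergent (same construct = autonomy): Scale B, Scale A.
Smallest convergent = 0.57. Discriminant values: 0.15, 0.23, 0.14; count ≥ 0.57 → 0.

0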